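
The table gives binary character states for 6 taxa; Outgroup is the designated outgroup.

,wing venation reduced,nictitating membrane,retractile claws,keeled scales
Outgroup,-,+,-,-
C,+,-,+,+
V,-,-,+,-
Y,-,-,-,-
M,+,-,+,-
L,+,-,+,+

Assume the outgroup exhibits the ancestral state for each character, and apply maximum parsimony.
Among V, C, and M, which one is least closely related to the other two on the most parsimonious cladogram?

Character polarity is set by the outgroup: the derived state is whichever differs from the outgroup's state, so for nictitating membrane the derived state is '-', and for the remaining characters it is '+'.
Only C, L, and M show the derived state '+' for wing venation reduced, supporting them as a clade.
nictitating membrane (derived state '-') is shared by all ingroup taxa — unites the whole ingroup.
retractile claws (derived state '+') is shared by C, L, M, and V — a synapomorphy uniting that clade.
keeled scales (derived state '+') is shared by C and L — a synapomorphy uniting that clade.
Most parsimonious ingroup topology: ((((C,L),M),V),Y).
M and C share a more recent common ancestor with each other than either does with V, so V is the least closely related of the three.

V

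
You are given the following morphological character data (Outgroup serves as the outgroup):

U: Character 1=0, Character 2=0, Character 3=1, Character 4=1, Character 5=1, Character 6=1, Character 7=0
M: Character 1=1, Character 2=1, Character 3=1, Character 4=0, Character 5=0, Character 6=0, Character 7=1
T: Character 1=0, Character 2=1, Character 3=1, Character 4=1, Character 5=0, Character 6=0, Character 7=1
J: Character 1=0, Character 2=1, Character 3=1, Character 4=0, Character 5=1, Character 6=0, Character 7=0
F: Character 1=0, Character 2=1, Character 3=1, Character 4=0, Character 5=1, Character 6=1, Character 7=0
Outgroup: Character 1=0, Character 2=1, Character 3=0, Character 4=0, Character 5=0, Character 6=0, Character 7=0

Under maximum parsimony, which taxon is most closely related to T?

Character polarity is set by the outgroup: the derived state is whichever differs from the outgroup's state, so for Character 2 the derived state is '0', and for the remaining characters it is '1'.
Character 1 (derived state '1') is unique to M (autapomorphy; uninformative for grouping).
Character 2 (derived state '0') is unique to U (autapomorphy; uninformative for grouping).
Character 3 (derived state '1') is shared by all ingroup taxa — unites the whole ingroup.
Character 4 groups T and U, which is incompatible with the clades supported by the remaining characters; treating it as convergent (homoplasy) costs fewer steps than any alternative tree.
Only F, J, and U show the derived state '1' for Character 5, supporting them as a clade.
Only F and U show the derived state '1' for Character 6, supporting them as a clade.
Only M and T show the derived state '1' for Character 7, supporting them as a clade.
Most parsimonious ingroup topology: (((F,U),J),(M,T)).
T and M form a cherry on this tree, so they are sister taxa.

M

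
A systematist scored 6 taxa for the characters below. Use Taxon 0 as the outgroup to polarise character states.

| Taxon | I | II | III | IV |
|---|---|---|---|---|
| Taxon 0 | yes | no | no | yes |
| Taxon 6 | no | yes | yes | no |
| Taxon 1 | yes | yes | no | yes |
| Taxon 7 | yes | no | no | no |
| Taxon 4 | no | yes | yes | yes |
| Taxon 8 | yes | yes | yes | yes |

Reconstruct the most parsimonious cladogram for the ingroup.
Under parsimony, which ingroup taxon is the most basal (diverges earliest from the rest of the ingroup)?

Character polarity is set by the outgroup: the derived state is whichever differs from the outgroup's state, so for I, IV the derived state is 'no', and for the remaining characters it is 'yes'.
I: derived state 'no' in Taxon 4 and Taxon 6 only — synapomorphy for {Taxon 4, Taxon 6}.
II: derived state 'yes' in Taxon 1, Taxon 4, Taxon 6, and Taxon 8 only — synapomorphy for {Taxon 1, Taxon 4, Taxon 6, Taxon 8}.
Only Taxon 4, Taxon 6, and Taxon 8 show the derived state 'yes' for III, supporting them as a clade.
IV (state 'no') occurs in Taxon 6 and Taxon 7 but conflicts with the nesting implied by the other characters — most parsimoniously interpreted as homoplasy.
Most parsimonious ingroup topology: ((((Taxon 6,Taxon 4),Taxon 8),Taxon 1),Taxon 7).
Taxon 7 is sister to the clade containing all other ingroup taxa, so it is the earliest-diverging (most basal) ingroup lineage.

Taxon 7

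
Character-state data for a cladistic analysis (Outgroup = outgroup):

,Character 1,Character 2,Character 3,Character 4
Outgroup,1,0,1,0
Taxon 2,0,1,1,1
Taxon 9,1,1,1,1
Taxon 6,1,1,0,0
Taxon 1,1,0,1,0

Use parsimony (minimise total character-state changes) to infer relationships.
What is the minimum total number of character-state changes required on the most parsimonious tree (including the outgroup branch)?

4

Character polarity is set by the outgroup: the derived state is whichever differs from the outgroup's state, so for Character 1, Character 3 the derived state is '0', and for the remaining characters it is '1'.
Character 1: derived state '0' in Taxon 2 only — an autapomorphy, so it tells us nothing about relationships among taxa.
Character 2: derived state '1' in Taxon 2, Taxon 6, and Taxon 9 only — synapomorphy for {Taxon 2, Taxon 6, Taxon 9}.
Character 3: derived state '0' in Taxon 6 only — an autapomorphy, so it tells us nothing about relationships among taxa.
Character 4: derived state '1' in Taxon 2 and Taxon 9 only — synapomorphy for {Taxon 2, Taxon 9}.
Most parsimonious ingroup topology: (((Taxon 2,Taxon 9),Taxon 6),Taxon 1).
Changes per character on this tree: Character 1: 1; Character 2: 1; Character 3: 1; Character 4: 1.
Total = 4.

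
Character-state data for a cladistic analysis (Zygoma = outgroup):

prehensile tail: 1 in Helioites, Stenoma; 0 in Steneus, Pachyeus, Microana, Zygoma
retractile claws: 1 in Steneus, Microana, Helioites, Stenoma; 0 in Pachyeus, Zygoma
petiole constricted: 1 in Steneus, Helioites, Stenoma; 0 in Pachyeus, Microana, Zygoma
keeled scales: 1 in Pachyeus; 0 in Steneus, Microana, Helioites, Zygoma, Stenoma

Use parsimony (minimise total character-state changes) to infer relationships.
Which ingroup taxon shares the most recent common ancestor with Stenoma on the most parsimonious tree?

Helioites

The outgroup has state '0' for every character, so '1' is the derived state throughout.
prehensile tail: derived state '1' in Helioites and Stenoma only — synapomorphy for {Helioites, Stenoma}.
retractile claws (derived state '1') is shared by Helioites, Microana, Steneus, and Stenoma — a synapomorphy uniting that clade.
petiole constricted: derived state '1' in Helioites, Steneus, and Stenoma only — synapomorphy for {Helioites, Steneus, Stenoma}.
keeled scales: derived state '1' in Pachyeus only — an autapomorphy, so it tells us nothing about relationships among taxa.
Most parsimonious ingroup topology: ((((Stenoma,Helioites),Steneus),Microana),Pachyeus).
Stenoma and Helioites form a cherry on this tree, so they are sister taxa.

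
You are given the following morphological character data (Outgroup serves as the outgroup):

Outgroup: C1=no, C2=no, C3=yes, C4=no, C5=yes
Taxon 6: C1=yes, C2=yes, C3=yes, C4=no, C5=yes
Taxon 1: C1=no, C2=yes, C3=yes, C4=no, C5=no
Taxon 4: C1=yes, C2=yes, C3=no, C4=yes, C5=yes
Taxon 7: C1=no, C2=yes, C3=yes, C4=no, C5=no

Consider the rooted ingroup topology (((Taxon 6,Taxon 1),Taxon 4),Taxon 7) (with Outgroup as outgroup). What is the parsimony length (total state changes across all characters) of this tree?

Map each character onto (((Taxon 6,Taxon 1),Taxon 4),Taxon 7) (rooted by Outgroup) and count the minimum state changes it requires (Fitch parsimony):
C1: 2; C2: 1; C3: 1; C4: 1; C5: 2.
Total tree length = 7.

7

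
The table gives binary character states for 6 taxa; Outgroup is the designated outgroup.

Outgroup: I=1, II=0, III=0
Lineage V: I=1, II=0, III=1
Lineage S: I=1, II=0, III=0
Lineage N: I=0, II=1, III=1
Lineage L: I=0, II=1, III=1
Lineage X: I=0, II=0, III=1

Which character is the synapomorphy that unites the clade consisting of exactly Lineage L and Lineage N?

Character polarity is set by the outgroup: the derived state is whichever differs from the outgroup's state, so for I the derived state is '0', and for the remaining characters it is '1'.
Only Lineage L, Lineage N, and Lineage X show the derived state '0' for I, supporting them as a clade.
Only Lineage L and Lineage N show the derived state '1' for II, supporting them as a clade.
Only Lineage L, Lineage N, Lineage V, and Lineage X show the derived state '1' for III, supporting them as a clade.
Most parsimonious ingroup topology: ((Lineage V,((Lineage N,Lineage L),Lineage X)),Lineage S).
The clade {Lineage L, Lineage N} is supported by II: its derived state '1' occurs in exactly those taxa and in no other taxon (including the outgroup).

II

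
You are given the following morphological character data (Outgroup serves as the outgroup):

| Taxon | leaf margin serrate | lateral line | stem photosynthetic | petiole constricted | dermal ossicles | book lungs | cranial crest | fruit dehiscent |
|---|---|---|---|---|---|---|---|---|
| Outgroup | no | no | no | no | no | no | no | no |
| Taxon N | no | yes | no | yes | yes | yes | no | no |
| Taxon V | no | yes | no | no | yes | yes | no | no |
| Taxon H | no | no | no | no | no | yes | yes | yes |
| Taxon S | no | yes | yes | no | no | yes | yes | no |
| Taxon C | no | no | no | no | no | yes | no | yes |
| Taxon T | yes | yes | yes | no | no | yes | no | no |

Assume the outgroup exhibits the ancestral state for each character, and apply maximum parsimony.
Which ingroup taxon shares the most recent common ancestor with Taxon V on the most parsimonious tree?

The outgroup has state 'no' for every character, so 'yes' is the derived state throughout.
leaf margin serrate: derived state 'yes' in Taxon T only — an autapomorphy, so it tells us nothing about relationships among taxa.
lateral line (derived state 'yes') is shared by Taxon N, Taxon S, Taxon T, and Taxon V — a synapomorphy uniting that clade.
Only Taxon S and Taxon T show the derived state 'yes' for stem photosynthetic, supporting them as a clade.
petiole constricted (derived state 'yes') is unique to Taxon N (autapomorphy; uninformative for grouping).
dermal ossicles (derived state 'yes') is shared by Taxon N and Taxon V — a synapomorphy uniting that clade.
All ingroup taxa share the derived state 'yes' for book lungs; it defines the ingroup but does not resolve relationships within it.
cranial crest (state 'yes') occurs in Taxon H and Taxon S but conflicts with the nesting implied by the other characters — most parsimoniously interpreted as homoplasy.
Only Taxon C and Taxon H show the derived state 'yes' for fruit dehiscent, supporting them as a clade.
Most parsimonious ingroup topology: (((Taxon N,Taxon V),(Taxon S,Taxon T)),(Taxon H,Taxon C)).
Taxon V and Taxon N form a cherry on this tree, so they are sister taxa.

Taxon N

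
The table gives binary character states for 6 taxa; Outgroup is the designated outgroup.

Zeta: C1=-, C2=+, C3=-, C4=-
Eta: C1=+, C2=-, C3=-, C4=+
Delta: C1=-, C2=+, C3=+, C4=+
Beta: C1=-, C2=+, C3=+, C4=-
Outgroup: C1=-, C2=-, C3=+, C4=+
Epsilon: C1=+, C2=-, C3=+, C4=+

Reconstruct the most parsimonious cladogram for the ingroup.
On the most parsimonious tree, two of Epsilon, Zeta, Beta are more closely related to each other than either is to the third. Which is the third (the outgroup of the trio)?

Character polarity is set by the outgroup: the derived state is whichever differs from the outgroup's state, so for C3, C4 the derived state is '-', and for the remaining characters it is '+'.
C1 (derived state '+') is shared by Epsilon and Eta — a synapomorphy uniting that clade.
C2 (derived state '+') is shared by Beta, Delta, and Zeta — a synapomorphy uniting that clade.
C3 (state '-') occurs in Eta and Zeta but conflicts with the nesting implied by the other characters — most parsimoniously interpreted as homoplasy.
Only Beta and Zeta show the derived state '-' for C4, supporting them as a clade.
Most parsimonious ingroup topology: (((Zeta,Beta),Delta),(Epsilon,Eta)).
Beta and Zeta share a more recent common ancestor with each other than either does with Epsilon, so Epsilon is the least closely related of the three.

Epsilon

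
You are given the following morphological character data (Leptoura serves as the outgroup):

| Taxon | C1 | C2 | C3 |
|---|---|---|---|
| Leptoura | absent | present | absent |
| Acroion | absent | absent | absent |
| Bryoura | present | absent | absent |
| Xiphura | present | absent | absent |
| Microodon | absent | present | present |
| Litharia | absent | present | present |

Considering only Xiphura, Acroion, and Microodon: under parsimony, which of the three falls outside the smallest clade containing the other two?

Character polarity is set by the outgroup: the derived state is whichever differs from the outgroup's state, so for C2 the derived state is 'absent', and for the remaining characters it is 'present'.
C1: derived state 'present' in Bryoura and Xiphura only — synapomorphy for {Bryoura, Xiphura}.
C2 (derived state 'absent') is shared by Acroion, Bryoura, and Xiphura — a synapomorphy uniting that clade.
Only Litharia and Microodon show the derived state 'present' for C3, supporting them as a clade.
Most parsimonious ingroup topology: ((Acroion,(Bryoura,Xiphura)),(Microodon,Litharia)).
Acroion and Xiphura share a more recent common ancestor with each other than either does with Microodon, so Microodon is the least closely related of the three.

Microodon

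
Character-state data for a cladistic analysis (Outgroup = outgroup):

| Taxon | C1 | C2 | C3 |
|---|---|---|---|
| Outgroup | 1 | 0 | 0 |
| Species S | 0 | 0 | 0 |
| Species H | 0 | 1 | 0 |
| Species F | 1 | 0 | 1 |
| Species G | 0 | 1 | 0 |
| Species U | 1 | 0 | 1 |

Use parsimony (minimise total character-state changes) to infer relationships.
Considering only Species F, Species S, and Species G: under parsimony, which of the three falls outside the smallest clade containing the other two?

Character polarity is set by the outgroup: the derived state is whichever differs from the outgroup's state, so for C1 the derived state is '0', and for the remaining characters it is '1'.
C1 (derived state '0') is shared by Species G, Species H, and Species S — a synapomorphy uniting that clade.
C2 (derived state '1') is shared by Species G and Species H — a synapomorphy uniting that clade.
C3: derived state '1' in Species F and Species U only — synapomorphy for {Species F, Species U}.
Most parsimonious ingroup topology: ((Species S,(Species H,Species G)),(Species F,Species U)).
Species G and Species S share a more recent common ancestor with each other than either does with Species F, so Species F is the least closely related of the three.

Species F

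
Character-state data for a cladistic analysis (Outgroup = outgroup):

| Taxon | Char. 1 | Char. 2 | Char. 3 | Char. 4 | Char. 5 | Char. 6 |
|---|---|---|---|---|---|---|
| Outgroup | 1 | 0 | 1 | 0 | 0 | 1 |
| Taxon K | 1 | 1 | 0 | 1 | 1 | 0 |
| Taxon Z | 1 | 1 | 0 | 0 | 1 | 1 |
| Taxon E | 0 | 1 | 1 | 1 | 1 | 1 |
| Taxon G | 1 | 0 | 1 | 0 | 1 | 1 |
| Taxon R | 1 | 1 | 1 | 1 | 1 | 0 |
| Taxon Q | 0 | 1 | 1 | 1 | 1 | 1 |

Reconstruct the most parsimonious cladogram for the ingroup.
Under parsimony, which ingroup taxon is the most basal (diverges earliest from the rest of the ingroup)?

Character polarity is set by the outgroup: the derived state is whichever differs from the outgroup's state, so for Char. 1, Char. 3, Char. 6 the derived state is '0', and for the remaining characters it is '1'.
Char. 1 (derived state '0') is shared by Taxon E and Taxon Q — a synapomorphy uniting that clade.
Char. 2: derived state '1' in Taxon E, Taxon K, Taxon Q, Taxon R, and Taxon Z only — synapomorphy for {Taxon E, Taxon K, Taxon Q, Taxon R, Taxon Z}.
Char. 3 groups Taxon K and Taxon Z, which is incompatible with the clades supported by the remaining characters; treating it as convergent (homoplasy) costs fewer steps than any alternative tree.
Char. 4: derived state '1' in Taxon E, Taxon K, Taxon Q, and Taxon R only — synapomorphy for {Taxon E, Taxon K, Taxon Q, Taxon R}.
All ingroup taxa share the derived state '1' for Char. 5; it defines the ingroup but does not resolve relationships within it.
Char. 6 (derived state '0') is shared by Taxon K and Taxon R — a synapomorphy uniting that clade.
Most parsimonious ingroup topology: ((((Taxon K,Taxon R),(Taxon E,Taxon Q)),Taxon Z),Taxon G).
Taxon G is sister to the clade containing all other ingroup taxa, so it is the earliest-diverging (most basal) ingroup lineage.

Taxon G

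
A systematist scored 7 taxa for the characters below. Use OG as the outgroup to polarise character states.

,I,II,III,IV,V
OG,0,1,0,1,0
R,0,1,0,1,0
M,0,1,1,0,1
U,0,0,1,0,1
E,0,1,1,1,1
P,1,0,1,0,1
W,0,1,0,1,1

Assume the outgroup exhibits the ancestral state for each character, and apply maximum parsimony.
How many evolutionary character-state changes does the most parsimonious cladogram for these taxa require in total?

5

Character polarity is set by the outgroup: the derived state is whichever differs from the outgroup's state, so for II, IV the derived state is '0', and for the remaining characters it is '1'.
I (derived state '1') is unique to P (autapomorphy; uninformative for grouping).
Only P and U show the derived state '0' for II, supporting them as a clade.
III: derived state '1' in E, M, P, and U only — synapomorphy for {E, M, P, U}.
Only M, P, and U show the derived state '0' for IV, supporting them as a clade.
V: derived state '1' in E, M, P, U, and W only — synapomorphy for {E, M, P, U, W}.
Most parsimonious ingroup topology: (R,(((M,(U,P)),E),W)).
Changes per character on this tree: I: 1; II: 1; III: 1; IV: 1; V: 1.
Total = 5.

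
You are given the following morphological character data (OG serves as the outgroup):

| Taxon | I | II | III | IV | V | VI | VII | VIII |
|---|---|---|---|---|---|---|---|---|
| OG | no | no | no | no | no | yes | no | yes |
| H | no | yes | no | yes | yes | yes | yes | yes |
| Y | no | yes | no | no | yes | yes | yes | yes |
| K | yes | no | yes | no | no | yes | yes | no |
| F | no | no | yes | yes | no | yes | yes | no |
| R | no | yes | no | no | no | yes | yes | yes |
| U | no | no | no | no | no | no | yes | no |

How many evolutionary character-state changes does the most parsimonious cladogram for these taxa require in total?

9

Character polarity is set by the outgroup: the derived state is whichever differs from the outgroup's state, so for VI, VIII the derived state is 'no', and for the remaining characters it is 'yes'.
I: derived state 'yes' in K only — an autapomorphy, so it tells us nothing about relationships among taxa.
II: derived state 'yes' in H, R, and Y only — synapomorphy for {H, R, Y}.
Only F and K show the derived state 'yes' for III, supporting them as a clade.
IV (state 'yes') occurs in F and H but conflicts with the nesting implied by the other characters — most parsimoniously interpreted as homoplasy.
V (derived state 'yes') is shared by H and Y — a synapomorphy uniting that clade.
VI (derived state 'no') is unique to U (autapomorphy; uninformative for grouping).
All ingroup taxa share the derived state 'yes' for VII; it defines the ingroup but does not resolve relationships within it.
VIII (derived state 'no') is shared by F, K, and U — a synapomorphy uniting that clade.
Most parsimonious ingroup topology: (((H,Y),R),((K,F),U)).
Changes per character on this tree: I: 1; II: 1; III: 1; IV: 2; V: 1; VI: 1; VII: 1; VIII: 1.
Total = 9.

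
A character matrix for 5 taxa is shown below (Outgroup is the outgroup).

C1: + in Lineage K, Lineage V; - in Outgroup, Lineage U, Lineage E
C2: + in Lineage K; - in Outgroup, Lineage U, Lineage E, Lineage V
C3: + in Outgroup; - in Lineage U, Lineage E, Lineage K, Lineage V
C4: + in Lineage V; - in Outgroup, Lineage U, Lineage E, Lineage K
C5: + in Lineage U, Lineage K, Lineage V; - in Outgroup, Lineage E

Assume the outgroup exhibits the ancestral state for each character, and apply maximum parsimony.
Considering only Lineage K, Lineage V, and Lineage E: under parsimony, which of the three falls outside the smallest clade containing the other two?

Character polarity is set by the outgroup: the derived state is whichever differs from the outgroup's state, so for C3 the derived state is '-', and for the remaining characters it is '+'.
Only Lineage K and Lineage V show the derived state '+' for C1, supporting them as a clade.
C2 (derived state '+') is unique to Lineage K (autapomorphy; uninformative for grouping).
C3 (derived state '-') is shared by all ingroup taxa — unites the whole ingroup.
C4: derived state '+' in Lineage V only — an autapomorphy, so it tells us nothing about relationships among taxa.
C5 (derived state '+') is shared by Lineage K, Lineage U, and Lineage V — a synapomorphy uniting that clade.
Most parsimonious ingroup topology: ((Lineage U,(Lineage K,Lineage V)),Lineage E).
Lineage V and Lineage K share a more recent common ancestor with each other than either does with Lineage E, so Lineage E is the least closely related of the three.

Lineage E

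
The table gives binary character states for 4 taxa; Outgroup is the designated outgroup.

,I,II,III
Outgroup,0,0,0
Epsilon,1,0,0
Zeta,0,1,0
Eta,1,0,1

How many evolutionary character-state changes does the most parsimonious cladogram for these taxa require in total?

The outgroup has state '0' for every character, so '1' is the derived state throughout.
I (derived state '1') is shared by Epsilon and Eta — a synapomorphy uniting that clade.
II (derived state '1') is unique to Zeta (autapomorphy; uninformative for grouping).
III (derived state '1') is unique to Eta (autapomorphy; uninformative for grouping).
Most parsimonious ingroup topology: ((Epsilon,Eta),Zeta).
Changes per character on this tree: I: 1; II: 1; III: 1.
Total = 3.

3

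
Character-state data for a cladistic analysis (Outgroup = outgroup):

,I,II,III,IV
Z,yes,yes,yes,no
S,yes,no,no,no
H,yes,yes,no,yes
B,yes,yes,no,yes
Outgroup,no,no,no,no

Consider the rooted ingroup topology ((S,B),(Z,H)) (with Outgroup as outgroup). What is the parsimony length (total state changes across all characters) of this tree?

Map each character onto ((S,B),(Z,H)) (rooted by Outgroup) and count the minimum state changes it requires (Fitch parsimony):
I: 1; II: 2; III: 1; IV: 2.
Total tree length = 6.

6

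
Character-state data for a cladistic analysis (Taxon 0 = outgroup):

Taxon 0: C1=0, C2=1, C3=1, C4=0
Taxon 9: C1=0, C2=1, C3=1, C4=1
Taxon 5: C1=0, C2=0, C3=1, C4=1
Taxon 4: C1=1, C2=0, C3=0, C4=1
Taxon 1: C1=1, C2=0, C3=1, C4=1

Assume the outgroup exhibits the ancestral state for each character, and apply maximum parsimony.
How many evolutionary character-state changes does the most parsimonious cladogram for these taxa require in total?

Character polarity is set by the outgroup: the derived state is whichever differs from the outgroup's state, so for C2, C3 the derived state is '0', and for the remaining characters it is '1'.
Only Taxon 1 and Taxon 4 show the derived state '1' for C1, supporting them as a clade.
C2: derived state '0' in Taxon 1, Taxon 4, and Taxon 5 only — synapomorphy for {Taxon 1, Taxon 4, Taxon 5}.
C3: derived state '0' in Taxon 4 only — an autapomorphy, so it tells us nothing about relationships among taxa.
All ingroup taxa share the derived state '1' for C4; it defines the ingroup but does not resolve relationships within it.
Most parsimonious ingroup topology: (Taxon 9,(Taxon 5,(Taxon 4,Taxon 1))).
Changes per character on this tree: C1: 1; C2: 1; C3: 1; C4: 1.
Total = 4.

4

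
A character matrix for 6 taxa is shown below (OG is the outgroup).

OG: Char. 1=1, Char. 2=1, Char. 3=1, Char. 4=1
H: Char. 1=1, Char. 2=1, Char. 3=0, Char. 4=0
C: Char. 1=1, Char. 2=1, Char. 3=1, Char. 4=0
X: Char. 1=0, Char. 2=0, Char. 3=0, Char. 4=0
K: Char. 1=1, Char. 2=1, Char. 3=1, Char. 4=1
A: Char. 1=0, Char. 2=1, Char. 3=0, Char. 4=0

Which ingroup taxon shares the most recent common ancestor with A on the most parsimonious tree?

X

The outgroup has state '1' for every character, so '0' is the derived state throughout.
Char. 1: derived state '0' in A and X only — synapomorphy for {A, X}.
Char. 2 (derived state '0') is unique to X (autapomorphy; uninformative for grouping).
Only A, H, and X show the derived state '0' for Char. 3, supporting them as a clade.
Char. 4: derived state '0' in A, C, H, and X only — synapomorphy for {A, C, H, X}.
Most parsimonious ingroup topology: (((H,(X,A)),C),K).
A and X form a cherry on this tree, so they are sister taxa.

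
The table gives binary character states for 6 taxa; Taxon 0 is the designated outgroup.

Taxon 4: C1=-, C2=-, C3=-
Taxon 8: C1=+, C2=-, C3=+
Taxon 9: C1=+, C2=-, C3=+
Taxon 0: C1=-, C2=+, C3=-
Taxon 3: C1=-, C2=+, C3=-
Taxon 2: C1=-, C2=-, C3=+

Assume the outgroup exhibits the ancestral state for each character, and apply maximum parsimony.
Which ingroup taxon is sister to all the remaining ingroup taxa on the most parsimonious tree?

Taxon 3

Character polarity is set by the outgroup: the derived state is whichever differs from the outgroup's state, so for C2 the derived state is '-', and for the remaining characters it is '+'.
Only Taxon 8 and Taxon 9 show the derived state '+' for C1, supporting them as a clade.
Only Taxon 2, Taxon 4, Taxon 8, and Taxon 9 show the derived state '-' for C2, supporting them as a clade.
C3 (derived state '+') is shared by Taxon 2, Taxon 8, and Taxon 9 — a synapomorphy uniting that clade.
Most parsimonious ingroup topology: ((Taxon 4,((Taxon 9,Taxon 8),Taxon 2)),Taxon 3).
Taxon 3 is sister to the clade containing all other ingroup taxa, so it is the earliest-diverging (most basal) ingroup lineage.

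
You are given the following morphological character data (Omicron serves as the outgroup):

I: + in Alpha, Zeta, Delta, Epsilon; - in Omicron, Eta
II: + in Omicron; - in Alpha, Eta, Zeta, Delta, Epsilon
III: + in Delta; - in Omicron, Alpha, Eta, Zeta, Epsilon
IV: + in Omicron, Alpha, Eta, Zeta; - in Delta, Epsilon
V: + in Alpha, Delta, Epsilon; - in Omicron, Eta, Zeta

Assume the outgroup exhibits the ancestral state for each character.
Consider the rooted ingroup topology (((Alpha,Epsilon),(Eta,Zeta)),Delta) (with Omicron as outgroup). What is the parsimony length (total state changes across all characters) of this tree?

Map each character onto (((Alpha,Epsilon),(Eta,Zeta)),Delta) (rooted by Omicron) and count the minimum state changes it requires (Fitch parsimony):
I: 2; II: 1; III: 1; IV: 2; V: 2.
Total tree length = 8.

8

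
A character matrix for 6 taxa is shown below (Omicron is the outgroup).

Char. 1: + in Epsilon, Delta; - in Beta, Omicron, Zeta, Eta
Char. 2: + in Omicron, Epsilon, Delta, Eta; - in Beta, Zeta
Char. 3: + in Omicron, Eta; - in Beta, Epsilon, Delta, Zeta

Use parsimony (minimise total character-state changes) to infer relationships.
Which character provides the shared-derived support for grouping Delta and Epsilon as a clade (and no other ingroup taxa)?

Character polarity is set by the outgroup: the derived state is whichever differs from the outgroup's state, so for Char. 2, Char. 3 the derived state is '-', and for the remaining characters it is '+'.
Char. 1 (derived state '+') is shared by Delta and Epsilon — a synapomorphy uniting that clade.
Only Beta and Zeta show the derived state '-' for Char. 2, supporting them as a clade.
Char. 3: derived state '-' in Beta, Delta, Epsilon, and Zeta only — synapomorphy for {Beta, Delta, Epsilon, Zeta}.
Most parsimonious ingroup topology: (((Zeta,Beta),(Delta,Epsilon)),Eta).
The clade {Delta, Epsilon} is supported by Char. 1: its derived state '+' occurs in exactly those taxa and in no other taxon (including the outgroup).

Char. 1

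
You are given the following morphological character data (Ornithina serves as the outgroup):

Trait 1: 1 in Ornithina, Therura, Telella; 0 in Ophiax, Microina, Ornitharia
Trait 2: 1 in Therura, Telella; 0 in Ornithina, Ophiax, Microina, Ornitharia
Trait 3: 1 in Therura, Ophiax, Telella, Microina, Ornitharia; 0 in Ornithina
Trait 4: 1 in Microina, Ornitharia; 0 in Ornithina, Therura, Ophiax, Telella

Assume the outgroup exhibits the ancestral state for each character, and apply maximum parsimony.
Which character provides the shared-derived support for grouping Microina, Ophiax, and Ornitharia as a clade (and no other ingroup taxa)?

Character polarity is set by the outgroup: the derived state is whichever differs from the outgroup's state, so for Trait 1 the derived state is '0', and for the remaining characters it is '1'.
Only Microina, Ophiax, and Ornitharia show the derived state '0' for Trait 1, supporting them as a clade.
Trait 2 (derived state '1') is shared by Telella and Therura — a synapomorphy uniting that clade.
All ingroup taxa share the derived state '1' for Trait 3; it defines the ingroup but does not resolve relationships within it.
Trait 4 (derived state '1') is shared by Microina and Ornitharia — a synapomorphy uniting that clade.
Most parsimonious ingroup topology: ((Therura,Telella),(Ophiax,(Microina,Ornitharia))).
The clade {Microina, Ophiax, Ornitharia} is supported by Trait 1: its derived state '0' occurs in exactly those taxa and in no other taxon (including the outgroup).

Trait 1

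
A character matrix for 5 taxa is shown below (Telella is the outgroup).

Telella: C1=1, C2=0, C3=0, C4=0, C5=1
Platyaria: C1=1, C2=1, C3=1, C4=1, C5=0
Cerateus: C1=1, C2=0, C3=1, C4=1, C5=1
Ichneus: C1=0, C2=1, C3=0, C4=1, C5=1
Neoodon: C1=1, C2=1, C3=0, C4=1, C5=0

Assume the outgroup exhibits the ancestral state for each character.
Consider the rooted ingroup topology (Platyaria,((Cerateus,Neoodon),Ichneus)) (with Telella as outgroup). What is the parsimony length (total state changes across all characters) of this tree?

Map each character onto (Platyaria,((Cerateus,Neoodon),Ichneus)) (rooted by Telella) and count the minimum state changes it requires (Fitch parsimony):
C1: 1; C2: 2; C3: 2; C4: 1; C5: 2.
Total tree length = 8.

8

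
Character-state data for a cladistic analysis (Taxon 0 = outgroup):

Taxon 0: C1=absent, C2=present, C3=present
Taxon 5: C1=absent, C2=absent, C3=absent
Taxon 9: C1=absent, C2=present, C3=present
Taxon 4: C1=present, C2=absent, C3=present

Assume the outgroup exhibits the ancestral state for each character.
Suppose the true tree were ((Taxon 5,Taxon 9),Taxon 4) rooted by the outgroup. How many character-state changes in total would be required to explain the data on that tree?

4

Map each character onto ((Taxon 5,Taxon 9),Taxon 4) (rooted by Taxon 0) and count the minimum state changes it requires (Fitch parsimony):
C1: 1; C2: 2; C3: 1.
Total tree length = 4.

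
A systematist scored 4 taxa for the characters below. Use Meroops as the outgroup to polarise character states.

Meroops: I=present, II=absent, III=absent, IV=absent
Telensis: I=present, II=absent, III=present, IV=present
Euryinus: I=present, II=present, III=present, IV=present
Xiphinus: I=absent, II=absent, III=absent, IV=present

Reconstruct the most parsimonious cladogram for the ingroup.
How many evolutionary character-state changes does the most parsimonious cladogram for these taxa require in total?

Character polarity is set by the outgroup: the derived state is whichever differs from the outgroup's state, so for I the derived state is 'absent', and for the remaining characters it is 'present'.
I: derived state 'absent' in Xiphinus only — an autapomorphy, so it tells us nothing about relationships among taxa.
II (derived state 'present') is unique to Euryinus (autapomorphy; uninformative for grouping).
III: derived state 'present' in Euryinus and Telensis only — synapomorphy for {Euryinus, Telensis}.
All ingroup taxa share the derived state 'present' for IV; it defines the ingroup but does not resolve relationships within it.
Most parsimonious ingroup topology: ((Telensis,Euryinus),Xiphinus).
Changes per character on this tree: I: 1; II: 1; III: 1; IV: 1.
Total = 4.

4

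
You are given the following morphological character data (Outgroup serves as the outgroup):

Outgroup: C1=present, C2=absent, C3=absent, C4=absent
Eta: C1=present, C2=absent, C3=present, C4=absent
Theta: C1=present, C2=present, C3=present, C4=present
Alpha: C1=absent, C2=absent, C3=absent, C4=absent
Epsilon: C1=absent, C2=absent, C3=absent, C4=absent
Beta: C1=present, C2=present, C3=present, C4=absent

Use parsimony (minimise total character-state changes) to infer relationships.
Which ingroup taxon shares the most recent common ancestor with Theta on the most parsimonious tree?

Character polarity is set by the outgroup: the derived state is whichever differs from the outgroup's state, so for C1 the derived state is 'absent', and for the remaining characters it is 'present'.
Only Alpha and Epsilon show the derived state 'absent' for C1, supporting them as a clade.
Only Beta and Theta show the derived state 'present' for C2, supporting them as a clade.
Only Beta, Eta, and Theta show the derived state 'present' for C3, supporting them as a clade.
C4 (derived state 'present') is unique to Theta (autapomorphy; uninformative for grouping).
Most parsimonious ingroup topology: ((Eta,(Theta,Beta)),(Alpha,Epsilon)).
Theta and Beta form a cherry on this tree, so they are sister taxa.

Beta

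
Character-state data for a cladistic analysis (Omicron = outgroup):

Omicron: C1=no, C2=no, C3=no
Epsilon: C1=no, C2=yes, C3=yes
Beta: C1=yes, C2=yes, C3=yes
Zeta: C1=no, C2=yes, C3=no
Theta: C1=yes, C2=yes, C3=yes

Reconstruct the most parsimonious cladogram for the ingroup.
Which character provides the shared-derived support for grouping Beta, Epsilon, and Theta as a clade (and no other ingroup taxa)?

The outgroup has state 'no' for every character, so 'yes' is the derived state throughout.
C1 (derived state 'yes') is shared by Beta and Theta — a synapomorphy uniting that clade.
C2 (derived state 'yes') is shared by all ingroup taxa — unites the whole ingroup.
C3: derived state 'yes' in Beta, Epsilon, and Theta only — synapomorphy for {Beta, Epsilon, Theta}.
Most parsimonious ingroup topology: ((Epsilon,(Beta,Theta)),Zeta).
The clade {Beta, Epsilon, Theta} is supported by C3: its derived state 'yes' occurs in exactly those taxa and in no other taxon (including the outgroup).

C3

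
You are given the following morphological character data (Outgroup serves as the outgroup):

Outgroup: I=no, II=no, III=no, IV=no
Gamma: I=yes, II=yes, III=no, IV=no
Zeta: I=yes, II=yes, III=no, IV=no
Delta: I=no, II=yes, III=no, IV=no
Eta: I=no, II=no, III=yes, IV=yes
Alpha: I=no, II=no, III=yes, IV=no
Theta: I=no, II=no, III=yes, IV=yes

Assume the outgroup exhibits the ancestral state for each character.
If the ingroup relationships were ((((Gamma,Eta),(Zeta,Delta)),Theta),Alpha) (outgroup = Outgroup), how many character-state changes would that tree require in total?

Map each character onto ((((Gamma,Eta),(Zeta,Delta)),Theta),Alpha) (rooted by Outgroup) and count the minimum state changes it requires (Fitch parsimony):
I: 2; II: 2; III: 3; IV: 2.
Total tree length = 9.

9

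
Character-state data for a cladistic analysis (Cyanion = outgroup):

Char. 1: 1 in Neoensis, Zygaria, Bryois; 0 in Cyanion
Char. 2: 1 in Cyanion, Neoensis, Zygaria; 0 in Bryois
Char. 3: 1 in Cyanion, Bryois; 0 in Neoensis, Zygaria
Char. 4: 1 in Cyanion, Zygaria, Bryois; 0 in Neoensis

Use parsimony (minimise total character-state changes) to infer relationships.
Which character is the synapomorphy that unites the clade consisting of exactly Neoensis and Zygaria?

Character polarity is set by the outgroup: the derived state is whichever differs from the outgroup's state, so for Char. 2, Char. 3, Char. 4 the derived state is '0', and for the remaining characters it is '1'.
All ingroup taxa share the derived state '1' for Char. 1; it defines the ingroup but does not resolve relationships within it.
Char. 2 (derived state '0') is unique to Bryois (autapomorphy; uninformative for grouping).
Only Neoensis and Zygaria show the derived state '0' for Char. 3, supporting them as a clade.
Char. 4: derived state '0' in Neoensis only — an autapomorphy, so it tells us nothing about relationships among taxa.
Most parsimonious ingroup topology: ((Neoensis,Zygaria),Bryois).
The clade {Neoensis, Zygaria} is supported by Char. 3: its derived state '0' occurs in exactly those taxa and in no other taxon (including the outgroup).

Char. 3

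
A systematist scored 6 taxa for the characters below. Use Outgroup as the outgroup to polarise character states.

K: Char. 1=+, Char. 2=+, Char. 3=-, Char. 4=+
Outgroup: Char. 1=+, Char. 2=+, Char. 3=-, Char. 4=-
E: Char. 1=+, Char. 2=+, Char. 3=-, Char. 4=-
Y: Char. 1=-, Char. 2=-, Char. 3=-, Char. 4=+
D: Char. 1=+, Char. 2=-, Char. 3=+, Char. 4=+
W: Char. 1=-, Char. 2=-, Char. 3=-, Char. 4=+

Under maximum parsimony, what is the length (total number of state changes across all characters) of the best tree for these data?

Character polarity is set by the outgroup: the derived state is whichever differs from the outgroup's state, so for Char. 1, Char. 2 the derived state is '-', and for the remaining characters it is '+'.
Char. 1: derived state '-' in W and Y only — synapomorphy for {W, Y}.
Char. 2 (derived state '-') is shared by D, W, and Y — a synapomorphy uniting that clade.
Char. 3 (derived state '+') is unique to D (autapomorphy; uninformative for grouping).
Char. 4: derived state '+' in D, K, W, and Y only — synapomorphy for {D, K, W, Y}.
Most parsimonious ingroup topology: (E,(((W,Y),D),K)).
Changes per character on this tree: Char. 1: 1; Char. 2: 1; Char. 3: 1; Char. 4: 1.
Total = 4.

4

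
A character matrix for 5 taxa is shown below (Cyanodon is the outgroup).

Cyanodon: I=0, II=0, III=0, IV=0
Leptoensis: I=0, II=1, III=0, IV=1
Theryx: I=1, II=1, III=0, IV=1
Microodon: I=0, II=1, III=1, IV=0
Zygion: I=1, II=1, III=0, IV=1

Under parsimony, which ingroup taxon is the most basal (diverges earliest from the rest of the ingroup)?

The outgroup has state '0' for every character, so '1' is the derived state throughout.
I: derived state '1' in Theryx and Zygion only — synapomorphy for {Theryx, Zygion}.
II (derived state '1') is shared by all ingroup taxa — unites the whole ingroup.
III: derived state '1' in Microodon only — an autapomorphy, so it tells us nothing about relationships among taxa.
IV (derived state '1') is shared by Leptoensis, Theryx, and Zygion — a synapomorphy uniting that clade.
Most parsimonious ingroup topology: ((Leptoensis,(Theryx,Zygion)),Microodon).
Microodon is sister to the clade containing all other ingroup taxa, so it is the earliest-diverging (most basal) ingroup lineage.

Microodon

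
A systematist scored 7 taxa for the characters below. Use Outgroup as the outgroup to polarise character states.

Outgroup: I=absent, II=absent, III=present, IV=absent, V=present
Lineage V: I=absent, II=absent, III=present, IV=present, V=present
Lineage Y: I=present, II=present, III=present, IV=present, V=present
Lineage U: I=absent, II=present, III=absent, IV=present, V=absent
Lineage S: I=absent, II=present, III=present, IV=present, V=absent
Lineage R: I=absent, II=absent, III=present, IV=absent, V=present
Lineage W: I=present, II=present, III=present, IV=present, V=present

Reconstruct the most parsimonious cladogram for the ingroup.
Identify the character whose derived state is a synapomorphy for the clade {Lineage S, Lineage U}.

V

Character polarity is set by the outgroup: the derived state is whichever differs from the outgroup's state, so for III, V the derived state is 'absent', and for the remaining characters it is 'present'.
I: derived state 'present' in Lineage W and Lineage Y only — synapomorphy for {Lineage W, Lineage Y}.
II (derived state 'present') is shared by Lineage S, Lineage U, Lineage W, and Lineage Y — a synapomorphy uniting that clade.
III: derived state 'absent' in Lineage U only — an autapomorphy, so it tells us nothing about relationships among taxa.
Only Lineage S, Lineage U, Lineage V, Lineage W, and Lineage Y show the derived state 'present' for IV, supporting them as a clade.
V (derived state 'absent') is shared by Lineage S and Lineage U — a synapomorphy uniting that clade.
Most parsimonious ingroup topology: ((Lineage V,((Lineage Y,Lineage W),(Lineage U,Lineage S))),Lineage R).
The clade {Lineage S, Lineage U} is supported by V: its derived state 'absent' occurs in exactly those taxa and in no other taxon (including the outgroup).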